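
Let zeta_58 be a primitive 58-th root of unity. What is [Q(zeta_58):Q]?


The degree equals Euler's totient phi(58).
58 = 2 * 29
phi(58) = 28

28


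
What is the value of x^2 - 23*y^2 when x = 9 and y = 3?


x^2 - d*y^2
= 9^2 - 23*3^2
= 81 - 207
= -126

-126


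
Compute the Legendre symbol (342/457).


p = 457 is prime, so compute (342/457) with the reciprocity algorithm (Jacobi-symbol steps: pull out 2s via (2/n), flip via reciprocity, reduce):
  pull out 2: (2/457) = +1  (since 457 mod 8 = 1)
  reciprocity: (171/457) -> +(457/171)
  reduce: (115/171)
  reciprocity: (115/171) -> -(171/115)
  reduce: (56/115)
  pull out 2: (2/115) = -1  (since 115 mod 8 = 3)
  pull out 2: (2/115) = -1  (since 115 mod 8 = 3)
  pull out 2: (2/115) = -1  (since 115 mod 8 = 3)
  reciprocity: (7/115) -> -(115/7)
  reduce: (3/7)
  reciprocity: (3/7) -> -(7/3)
  reduce: (1/3)
  (1/3) = 1
Product of signs = 1
(342/457) = 1

1


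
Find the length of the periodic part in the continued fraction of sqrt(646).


Run the CF algorithm for sqrt(646).
a_0 = floor(sqrt(646)) = 25; set m_0=0, q_0=1.
Recurrence: m' = q*a - m,  q' = (d - m'^2)/q,  a' = floor((a_0 + m')/q').
  step 1: m=25, q=21, a=2
  step 2: m=17, q=17, a=2
  step 3: m=17, q=21, a=2
  step 4: m=25, q=1, a=50
a_4 = 2*a_0 = 50, so the period closes here.
sqrt(646) = [25; 2, 2, 2, 50]
Period length = 4

4


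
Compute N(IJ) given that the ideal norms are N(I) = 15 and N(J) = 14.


N(IJ) = N(I) * N(J)
= 15 * 14
= 210

210


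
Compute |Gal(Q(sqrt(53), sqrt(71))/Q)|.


The 2 square roots of distinct primes are multiplicatively independent over Q,
so [K:Q] = 2^2 and Gal(K/Q) is isomorphic to (Z/2Z)^2.
|Gal| = 2^2 = 4

4


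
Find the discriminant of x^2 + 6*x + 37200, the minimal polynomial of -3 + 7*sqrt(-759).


The element -3 + 7*sqrt(-759) has minimal polynomial:
x^2 + 6*x + 37200
Discriminant = (6)^2 - 4*(37200)
= 36 - 148800
= -148764

-148764


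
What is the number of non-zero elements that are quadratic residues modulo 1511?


For prime p, the number of non-zero quadratic residues is (p-1)/2.
= (1511-1)/2
= 755

755


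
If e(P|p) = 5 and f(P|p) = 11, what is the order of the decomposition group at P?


|D_P| = e * f
= 5 * 11
= 55

55


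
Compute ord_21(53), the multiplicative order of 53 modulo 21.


We want ord_21(53), the smallest k >= 1 with 53^k = 1 mod 21.
n = 21 = 3 * 7, phi(21) = 12; the order divides phi(n).
Divisors of 12: 1, 2, 3, 4, 6, 12
Repeated squaring mod 21: 53^1 = 11, 53^2 = 16, 53^4 = 4, 53^8 = 16
Test divisors in increasing order:
  k=1: 53^1 = 11 mod 21
  k=2: 53^2 = 16 mod 21
  k=3: 53^3 = 16 * 11 = 8 mod 21
  k=4: 53^4 = 4 mod 21
  k=6: 53^6 = 4 * 16 = 1 mod 21  <- first divisor giving 1
Order = 6

6


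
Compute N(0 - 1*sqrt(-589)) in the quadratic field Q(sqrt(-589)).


N(a + b*sqrt(d)) = a^2 - d*b^2
= (0)^2 - (-589)*(-1)^2
= 0 + 589
= 589

589


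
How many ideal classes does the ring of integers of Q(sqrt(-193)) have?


K = Q(sqrt(-193)). d mod 4 = 3, so D = disc(K) = 4d = -772
h(K) equals the number of primitive reduced positive-definite forms (a, b, c) = a*x^2 + b*x*y + c*y^2 with b^2 - 4ac = D,
where reduced means |b| <= a <= c, with b >= 0 whenever |b| = a or a = c, and primitive means gcd(a, b, c) = 1.
Reduced forces 3a^2 <= |D| = 772, so 1 <= a <= 16; b must have the parity of D, and c = (b^2 - D)/(4a) must be an integer >= a.
Enumerate a = 1..16, b in [-a, a]:
  a=1: (1, 0, 193)  [1]
  a=2: (2, 2, 97)  [1]
  a=3..10: none
  a=11: (11, -8, 19), (11, 8, 19)  [2]
  a=12..16: none
Total reduced forms: 1 + 1 + 2 = 4
h = 4

4


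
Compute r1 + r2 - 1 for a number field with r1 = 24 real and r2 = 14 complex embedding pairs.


By Dirichlet's unit theorem:
rank = r1 + r2 - 1
= 24 + 14 - 1
= 37

37


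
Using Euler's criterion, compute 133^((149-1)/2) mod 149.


p = 149 is prime and the exponent is (p-1)/2 = 74, so by Euler's criterion 133^74 = (133/149) = +1 or -1 mod 149.
Compute by square-and-multiply:
  74 = 64 + 8 + 2 (binary 1001010)
  Repeated squaring mod 149: 133^1 = 133, 133^2 = 107, 133^4 = 125, 133^8 = 129, 133^16 = 102, 133^32 = 123, 133^64 = 80
  133^74 = 133^64 * 133^8 * 133^2 = 80 * 129 * 107 mod 149
    80 * 129 = 10320 = 39 mod 149
    39 * 107 = 4173 = 1 mod 149
  133^74 = 1 mod 149
Result 1: 133 is a quadratic residue mod 149.
133^74 mod 149 = 1

1


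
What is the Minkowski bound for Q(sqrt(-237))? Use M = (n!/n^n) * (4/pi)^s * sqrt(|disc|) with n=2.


d = -237, d mod 4 = 3, so disc(K) = 4d = -948; |disc(K)| = 948
Imaginary quadratic field, so n = 2, s = r2 = 1, r1 = 0
M = (n!/n^n) * (4/pi)^s * sqrt(|disc(K)|) = (2!/2^2) * (4/pi)^1 * sqrt(948)
= 0.5 * 1.273240 * 30.789609
= 19.6013

19.6013


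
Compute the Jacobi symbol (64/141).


Compute (64/141) via quadratic reciprocity:
  pull out 2: (2/141) = -1  (since 141 mod 8 = 5)
  pull out 2: (2/141) = -1  (since 141 mod 8 = 5)
  pull out 2: (2/141) = -1  (since 141 mod 8 = 5)
  pull out 2: (2/141) = -1  (since 141 mod 8 = 5)
  pull out 2: (2/141) = -1  (since 141 mod 8 = 5)
  pull out 2: (2/141) = -1  (since 141 mod 8 = 5)
  (1/141) = 1
Product of signs = 1

1


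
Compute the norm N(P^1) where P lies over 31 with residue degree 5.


N(P^a) = p^(a*f)
= 31^(1*5)
= 31^5
= 28629151

28629151


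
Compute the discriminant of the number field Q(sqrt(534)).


For K = Q(sqrt(d)) with d squarefree: disc(K) = d if d = 1 mod 4, and disc(K) = 4d if d = 2 or 3 mod 4.
Here d = 534, and d mod 4 = 2.
d = 2 mod 4, not 1 (O_K = Z[sqrt(d)]), so disc(K) = 4d = 4 * (534) = 2136

2136


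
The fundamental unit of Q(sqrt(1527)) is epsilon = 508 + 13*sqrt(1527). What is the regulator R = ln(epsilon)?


epsilon = 508 + 13*sqrt(1527)
= 1015.9990
R = ln(1015.9990)
= 6.9236

6.9236


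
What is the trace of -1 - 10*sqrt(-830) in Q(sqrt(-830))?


Tr(a + b*sqrt(d)) = (a + b*sqrt(d)) + (a - b*sqrt(d)) = 2a
= 2 * (-1)
= -2

-2


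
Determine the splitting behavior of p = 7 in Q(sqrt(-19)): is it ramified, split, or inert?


K = Q(sqrt(-19)). Since d mod 4 = 1, disc(K) = -19.
Check p | disc: -19 mod 7 = 2.
p does not divide disc. Compute Legendre symbol (d/p):
2^((7-1)/2) mod 7 = 1
(d/p) = 1, so p splits: (p) = P*P' with e=1, f=1, g=2.
Therefore p is split.

split


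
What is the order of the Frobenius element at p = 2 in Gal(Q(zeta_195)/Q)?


The Frobenius at p in Gal(Q(zeta_n)/Q) = (Z/nZ)* is the class of p, so its order is ord_195(2), the smallest k >= 1 with 2^k = 1 mod 195.
n = 195 = 3 * 5 * 13, phi(195) = 96; the order divides phi(n).
Divisors of 96: 1, 2, 3, 4, 6, 8, 12, 16, 24, 32, 48, 96
Repeated squaring mod 195: 2^1 = 2, 2^2 = 4, 2^4 = 16, 2^8 = 61, 2^16 = 16, 2^32 = 61, 2^64 = 16
Test divisors in increasing order:
  k=1: 2^1 = 2 mod 195
  k=2: 2^2 = 4 mod 195
  k=3: 2^3 = 4 * 2 = 8 mod 195
  k=4: 2^4 = 16 mod 195
  k=6: 2^6 = 16 * 4 = 64 mod 195
  k=8: 2^8 = 61 mod 195
  k=12: 2^12 = 61 * 16 = 1 mod 195  <- first divisor giving 1
Order = 12

12


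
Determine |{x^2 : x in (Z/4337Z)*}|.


For prime p, the number of non-zero quadratic residues is (p-1)/2.
= (4337-1)/2
= 2168

2168


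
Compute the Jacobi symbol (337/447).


Compute (337/447) via quadratic reciprocity:
  reciprocity: (337/447) -> +(447/337)
  reduce: (110/337)
  pull out 2: (2/337) = +1  (since 337 mod 8 = 1)
  reciprocity: (55/337) -> +(337/55)
  reduce: (7/55)
  reciprocity: (7/55) -> -(55/7)
  reduce: (6/7)
  pull out 2: (2/7) = +1  (since 7 mod 8 = 7)
  reciprocity: (3/7) -> -(7/3)
  reduce: (1/3)
  (1/3) = 1
Product of signs = 1

1


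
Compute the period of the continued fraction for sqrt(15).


Run the CF algorithm for sqrt(15).
a_0 = floor(sqrt(15)) = 3; set m_0=0, q_0=1.
Recurrence: m' = q*a - m,  q' = (d - m'^2)/q,  a' = floor((a_0 + m')/q').
  step 1: m=3, q=6, a=1
  step 2: m=3, q=1, a=6
a_2 = 2*a_0 = 6, so the period closes here.
sqrt(15) = [3; 1, 6]
Period length = 2

2


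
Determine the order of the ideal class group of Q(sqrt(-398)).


K = Q(sqrt(-398)). d mod 4 = 2, so D = disc(K) = 4d = -1592
h(K) equals the number of primitive reduced positive-definite forms (a, b, c) = a*x^2 + b*x*y + c*y^2 with b^2 - 4ac = D,
where reduced means |b| <= a <= c, with b >= 0 whenever |b| = a or a = c, and primitive means gcd(a, b, c) = 1.
Reduced forces 3a^2 <= |D| = 1592, so 1 <= a <= 23; b must have the parity of D, and c = (b^2 - D)/(4a) must be an integer >= a.
Enumerate a = 1..23, b in [-a, a]:
  a=1: (1, 0, 398)  [1]
  a=2: (2, 0, 199)  [1]
  a=3: (3, -2, 133), (3, 2, 133)  [2]
  a=4..5: none
  a=6: (6, -4, 67), (6, 4, 67)  [2]
  a=7: (7, -2, 57), (7, 2, 57)  [2]
  a=8: none
  a=9: (9, -8, 46), (9, 8, 46)  [2]
  a=10: none
  a=11: (11, -6, 37), (11, 6, 37)  [2]
  a=12..13: none
  a=14: (14, -12, 31), (14, 12, 31)  [2]
  a=15..17: none
  a=18: (18, -8, 23), (18, 8, 23)  [2]
  a=19: (19, -2, 21), (19, 2, 21)  [2]
  a=20: none
  a=21: (21, -16, 22), (21, 16, 22)  [2]
  a=22..23: none
Total reduced forms: 1 + 1 + 2 + 2 + 2 + 2 + 2 + 2 + 2 + 2 + 2 = 20
h = 20

20


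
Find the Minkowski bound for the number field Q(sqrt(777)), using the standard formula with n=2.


d = 777, d mod 4 = 1, so disc(K) = d = 777; |disc(K)| = 777
Real quadratic field, so n = 2, s = r2 = 0, r1 = 2
M = (n!/n^n) * (4/pi)^s * sqrt(|disc(K)|) = (2!/2^2) * (4/pi)^0 * sqrt(777)
= 0.5 * 1.000000 * 27.874720
= 13.9374

13.9374


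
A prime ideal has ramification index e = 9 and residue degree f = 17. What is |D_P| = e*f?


|D_P| = e * f
= 9 * 17
= 153

153


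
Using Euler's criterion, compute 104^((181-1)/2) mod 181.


p = 181 is prime and the exponent is (p-1)/2 = 90, so by Euler's criterion 104^90 = (104/181) = +1 or -1 mod 181.
Compute by square-and-multiply:
  90 = 64 + 16 + 8 + 2 (binary 1011010)
  Repeated squaring mod 181: 104^1 = 104, 104^2 = 137, 104^4 = 126, 104^8 = 129, 104^16 = 170, 104^32 = 121, 104^64 = 161
  104^90 = 104^64 * 104^16 * 104^8 * 104^2 = 161 * 170 * 129 * 137 mod 181
    161 * 170 = 27370 = 39 mod 181
    39 * 129 = 5031 = 144 mod 181
    144 * 137 = 19728 = 180 mod 181
  104^90 = 180 mod 181
Result 180 = p - 1 = -1 mod 181: 104 is a quadratic non-residue mod 181. As a residue in [0, p-1] the value is 180.
104^90 mod 181 = 180

180


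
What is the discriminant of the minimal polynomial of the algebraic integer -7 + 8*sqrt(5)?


The element -7 + 8*sqrt(5) has minimal polynomial:
x^2 + 14*x - 271
Discriminant = (14)^2 - 4*(-271)
= 196 + 1084
= 1280

1280


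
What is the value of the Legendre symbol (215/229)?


p = 229 is prime, so compute (215/229) with the reciprocity algorithm (Jacobi-symbol steps: pull out 2s via (2/n), flip via reciprocity, reduce):
  reciprocity: (215/229) -> +(229/215)
  reduce: (14/215)
  pull out 2: (2/215) = +1  (since 215 mod 8 = 7)
  reciprocity: (7/215) -> -(215/7)
  reduce: (5/7)
  reciprocity: (5/7) -> +(7/5)
  reduce: (2/5)
  pull out 2: (2/5) = -1  (since 5 mod 8 = 5)
  (1/5) = 1
Product of signs = 1
(215/229) = 1

1


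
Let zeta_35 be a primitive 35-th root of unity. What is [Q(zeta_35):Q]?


The degree equals Euler's totient phi(35).
35 = 5 * 7
phi(35) = 24

24


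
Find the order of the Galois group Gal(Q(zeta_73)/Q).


|Gal(Q(zeta_73)/Q)| = phi(73)
= 72

72


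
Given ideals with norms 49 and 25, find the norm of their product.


N(IJ) = N(I) * N(J)
= 49 * 25
= 1225

1225


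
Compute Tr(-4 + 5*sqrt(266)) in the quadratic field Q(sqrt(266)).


Tr(a + b*sqrt(d)) = (a + b*sqrt(d)) + (a - b*sqrt(d)) = 2a
= 2 * (-4)
= -8

-8


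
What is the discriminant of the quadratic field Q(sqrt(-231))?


For K = Q(sqrt(d)) with d squarefree: disc(K) = d if d = 1 mod 4, and disc(K) = 4d if d = 2 or 3 mod 4.
Here d = -231, and d mod 4 = 1.
d = 1 mod 4 (O_K = Z[(1+sqrt(d))/2]), so disc(K) = d = -231

-231


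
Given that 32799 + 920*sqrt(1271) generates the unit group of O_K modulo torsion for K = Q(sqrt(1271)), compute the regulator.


epsilon = 32799 + 920*sqrt(1271)
= 65598.0000
R = ln(65598.0000)
= 11.0913

11.0913


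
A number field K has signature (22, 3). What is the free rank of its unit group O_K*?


By Dirichlet's unit theorem:
rank = r1 + r2 - 1
= 22 + 3 - 1
= 24

24


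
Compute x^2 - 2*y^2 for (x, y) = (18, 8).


x^2 - d*y^2
= 18^2 - 2*8^2
= 324 - 128
= 196

196


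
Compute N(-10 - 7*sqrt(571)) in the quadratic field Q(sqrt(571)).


N(a + b*sqrt(d)) = a^2 - d*b^2
= (-10)^2 - (571)*(-7)^2
= 100 - 27979
= -27879

-27879


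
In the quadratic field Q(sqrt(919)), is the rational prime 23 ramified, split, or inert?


K = Q(sqrt(919)). Since d mod 4 = 3, disc(K) = 3676.
Check p | disc: 3676 mod 23 = 19.
p does not divide disc. Compute Legendre symbol (d/p):
22^((23-1)/2) mod 23 = -1
(d/p) = -1, so p is inert: (p) stays prime with e=1, f=2, g=1.
Therefore p is inert.

inert


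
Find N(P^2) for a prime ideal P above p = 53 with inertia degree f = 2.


N(P^a) = p^(a*f)
= 53^(2*2)
= 53^4
= 7890481

7890481


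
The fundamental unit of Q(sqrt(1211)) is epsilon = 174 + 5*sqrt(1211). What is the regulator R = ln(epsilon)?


epsilon = 174 + 5*sqrt(1211)
= 347.9971
R = ln(347.9971)
= 5.8522

5.8522


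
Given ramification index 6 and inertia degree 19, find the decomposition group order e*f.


|D_P| = e * f
= 6 * 19
= 114

114


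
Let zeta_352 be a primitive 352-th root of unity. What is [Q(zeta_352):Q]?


The degree equals Euler's totient phi(352).
352 = 2^5 * 11
phi(352) = 160

160


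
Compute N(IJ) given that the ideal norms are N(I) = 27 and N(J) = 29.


N(IJ) = N(I) * N(J)
= 27 * 29
= 783

783


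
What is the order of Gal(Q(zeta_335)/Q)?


|Gal(Q(zeta_335)/Q)| = phi(335)
= 264

264


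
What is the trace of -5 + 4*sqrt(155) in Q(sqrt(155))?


Tr(a + b*sqrt(d)) = (a + b*sqrt(d)) + (a - b*sqrt(d)) = 2a
= 2 * (-5)
= -10

-10


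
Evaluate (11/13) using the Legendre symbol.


p = 13 is prime, so compute (11/13) with the reciprocity algorithm (Jacobi-symbol steps: pull out 2s via (2/n), flip via reciprocity, reduce):
  reciprocity: (11/13) -> +(13/11)
  reduce: (2/11)
  pull out 2: (2/11) = -1  (since 11 mod 8 = 3)
  (1/11) = 1
Product of signs = -1
(11/13) = -1

-1


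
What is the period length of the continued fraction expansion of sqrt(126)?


Run the CF algorithm for sqrt(126).
a_0 = floor(sqrt(126)) = 11; set m_0=0, q_0=1.
Recurrence: m' = q*a - m,  q' = (d - m'^2)/q,  a' = floor((a_0 + m')/q').
  step 1: m=11, q=5, a=4
  step 2: m=9, q=9, a=2
  step 3: m=9, q=5, a=4
  step 4: m=11, q=1, a=22
a_4 = 2*a_0 = 22, so the period closes here.
sqrt(126) = [11; 4, 2, 4, 22]
Period length = 4

4


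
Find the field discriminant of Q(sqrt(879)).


For K = Q(sqrt(d)) with d squarefree: disc(K) = d if d = 1 mod 4, and disc(K) = 4d if d = 2 or 3 mod 4.
Here d = 879, and d mod 4 = 3.
d = 3 mod 4, not 1 (O_K = Z[sqrt(d)]), so disc(K) = 4d = 4 * (879) = 3516

3516


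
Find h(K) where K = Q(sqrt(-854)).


K = Q(sqrt(-854)). d mod 4 = 2, so D = disc(K) = 4d = -3416
h(K) equals the number of primitive reduced positive-definite forms (a, b, c) = a*x^2 + b*x*y + c*y^2 with b^2 - 4ac = D,
where reduced means |b| <= a <= c, with b >= 0 whenever |b| = a or a = c, and primitive means gcd(a, b, c) = 1.
Reduced forces 3a^2 <= |D| = 3416, so 1 <= a <= 33; b must have the parity of D, and c = (b^2 - D)/(4a) must be an integer >= a.
Enumerate a = 1..33, b in [-a, a]:
  a=1: (1, 0, 854)  [1]
  a=2: (2, 0, 427)  [1]
  a=3: (3, -2, 285), (3, 2, 285)  [2]
  a=4: none
  a=5: (5, -2, 171), (5, 2, 171)  [2]
  a=6: (6, -4, 143), (6, 4, 143)  [2]
  a=7: (7, 0, 122)  [1]
  a=8: none
  a=9: (9, -2, 95), (9, 2, 95)  [2]
  a=10: (10, -8, 87), (10, 8, 87)  [2]
  a=11: (11, -4, 78), (11, 4, 78)  [2]
  a=12: none
  a=13: (13, -4, 66), (13, 4, 66)  [2]
  a=14: (14, 0, 61)  [1]
  a=15: (15, -8, 58), (15, -2, 57), (15, 2, 57), (15, 8, 58)  [4]
  a=16: none
  a=17: (17, -16, 54), (17, 16, 54)  [2]
  a=18: (18, -16, 51), (18, 16, 51)  [2]
  a=19: (19, -2, 45), (19, 2, 45)  [2]
  a=20: none
  a=21: (21, -14, 43), (21, 14, 43)  [2]
  a=22: (22, -4, 39), (22, 4, 39)  [2]
  a=23..24: none
  a=25: (25, -22, 39), (25, 22, 39)  [2]
  a=26: (26, -4, 33), (26, 4, 33)  [2]
  a=27: (27, -16, 34), (27, 16, 34)  [2]
  a=28: none
  a=29: (29, -8, 30), (29, 8, 30)  [2]
  a=30: (30, -28, 35), (30, 28, 35)  [2]
  a=31: (31, -26, 33), (31, 26, 33)  [2]
  a=32..33: none
Total reduced forms: 1 + 1 + 2 + 2 + 2 + 1 + 2 + 2 + 2 + 2 + 1 + 4 + 2 + 2 + 2 + 2 + 2 + 2 + 2 + 2 + 2 + 2 + 2 = 44
h = 44

44


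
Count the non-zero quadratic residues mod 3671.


For prime p, the number of non-zero quadratic residues is (p-1)/2.
= (3671-1)/2
= 1835

1835


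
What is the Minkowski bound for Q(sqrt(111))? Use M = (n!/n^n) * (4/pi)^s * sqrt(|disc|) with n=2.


d = 111, d mod 4 = 3, so disc(K) = 4d = 444; |disc(K)| = 444
Real quadratic field, so n = 2, s = r2 = 0, r1 = 2
M = (n!/n^n) * (4/pi)^s * sqrt(|disc(K)|) = (2!/2^2) * (4/pi)^0 * sqrt(444)
= 0.5 * 1.000000 * 21.071308
= 10.5357

10.5357


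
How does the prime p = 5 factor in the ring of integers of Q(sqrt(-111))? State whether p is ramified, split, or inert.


K = Q(sqrt(-111)). Since d mod 4 = 1, disc(K) = -111.
Check p | disc: -111 mod 5 = 4.
p does not divide disc. Compute Legendre symbol (d/p):
4^((5-1)/2) mod 5 = 1
(d/p) = 1, so p splits: (p) = P*P' with e=1, f=1, g=2.
Therefore p is split.

split


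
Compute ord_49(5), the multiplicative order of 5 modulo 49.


We want ord_49(5), the smallest k >= 1 with 5^k = 1 mod 49.
n = 49 = 7^2, phi(49) = 42; the order divides phi(n).
Divisors of 42: 1, 2, 3, 6, 7, 14, 21, 42
Repeated squaring mod 49: 5^1 = 5, 5^2 = 25, 5^4 = 37, 5^8 = 46, 5^16 = 9, 5^32 = 32
Test divisors in increasing order:
  k=1: 5^1 = 5 mod 49
  k=2: 5^2 = 25 mod 49
  k=3: 5^3 = 25 * 5 = 27 mod 49
  k=6: 5^6 = 37 * 25 = 43 mod 49
  k=7: 5^7 = 37 * 25 * 5 = 19 mod 49
  k=14: 5^14 = 46 * 37 * 25 = 18 mod 49
  k=21: 5^21 = 9 * 37 * 5 = 48 mod 49
  k=42: 5^42 = 32 * 46 * 25 = 1 mod 49  <- first divisor giving 1
Order = 42

42


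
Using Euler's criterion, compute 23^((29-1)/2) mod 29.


p = 29 is prime and the exponent is (p-1)/2 = 14, so by Euler's criterion 23^14 = (23/29) = +1 or -1 mod 29.
Compute by square-and-multiply:
  14 = 8 + 4 + 2 (binary 1110)
  Repeated squaring mod 29: 23^1 = 23, 23^2 = 7, 23^4 = 20, 23^8 = 23
  23^14 = 23^8 * 23^4 * 23^2 = 23 * 20 * 7 mod 29
    23 * 20 = 460 = 25 mod 29
    25 * 7 = 175 = 1 mod 29
  23^14 = 1 mod 29
Result 1: 23 is a quadratic residue mod 29.
23^14 mod 29 = 1

1


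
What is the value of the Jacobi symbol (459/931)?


Compute (459/931) via quadratic reciprocity:
  reciprocity: (459/931) -> -(931/459)
  reduce: (13/459)
  reciprocity: (13/459) -> +(459/13)
  reduce: (4/13)
  pull out 2: (2/13) = -1  (since 13 mod 8 = 5)
  pull out 2: (2/13) = -1  (since 13 mod 8 = 5)
  (1/13) = 1
Product of signs = -1

-1


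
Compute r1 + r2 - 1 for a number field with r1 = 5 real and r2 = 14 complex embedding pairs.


By Dirichlet's unit theorem:
rank = r1 + r2 - 1
= 5 + 14 - 1
= 18

18


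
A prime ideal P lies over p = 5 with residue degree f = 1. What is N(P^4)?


N(P^a) = p^(a*f)
= 5^(4*1)
= 5^4
= 625

625


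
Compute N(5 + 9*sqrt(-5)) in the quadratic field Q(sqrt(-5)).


N(a + b*sqrt(d)) = a^2 - d*b^2
= (5)^2 - (-5)*(9)^2
= 25 + 405
= 430

430


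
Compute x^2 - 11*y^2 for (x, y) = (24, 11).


x^2 - d*y^2
= 24^2 - 11*11^2
= 576 - 1331
= -755

-755


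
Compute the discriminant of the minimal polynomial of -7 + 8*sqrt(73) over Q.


The element -7 + 8*sqrt(73) has minimal polynomial:
x^2 + 14*x - 4623
Discriminant = (14)^2 - 4*(-4623)
= 196 + 18492
= 18688

18688


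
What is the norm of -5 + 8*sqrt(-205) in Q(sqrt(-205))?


N(a + b*sqrt(d)) = a^2 - d*b^2
= (-5)^2 - (-205)*(8)^2
= 25 + 13120
= 13145

13145


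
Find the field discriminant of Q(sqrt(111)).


For K = Q(sqrt(d)) with d squarefree: disc(K) = d if d = 1 mod 4, and disc(K) = 4d if d = 2 or 3 mod 4.
Here d = 111, and d mod 4 = 3.
d = 3 mod 4, not 1 (O_K = Z[sqrt(d)]), so disc(K) = 4d = 4 * (111) = 444

444


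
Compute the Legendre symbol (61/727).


p = 727 is prime, so compute (61/727) with the reciprocity algorithm (Jacobi-symbol steps: pull out 2s via (2/n), flip via reciprocity, reduce):
  reciprocity: (61/727) -> +(727/61)
  reduce: (56/61)
  pull out 2: (2/61) = -1  (since 61 mod 8 = 5)
  pull out 2: (2/61) = -1  (since 61 mod 8 = 5)
  pull out 2: (2/61) = -1  (since 61 mod 8 = 5)
  reciprocity: (7/61) -> +(61/7)
  reduce: (5/7)
  reciprocity: (5/7) -> +(7/5)
  reduce: (2/5)
  pull out 2: (2/5) = -1  (since 5 mod 8 = 5)
  (1/5) = 1
Product of signs = 1
(61/727) = 1

1


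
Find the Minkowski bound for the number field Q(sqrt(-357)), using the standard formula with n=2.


d = -357, d mod 4 = 3, so disc(K) = 4d = -1428; |disc(K)| = 1428
Imaginary quadratic field, so n = 2, s = r2 = 1, r1 = 0
M = (n!/n^n) * (4/pi)^s * sqrt(|disc(K)|) = (2!/2^2) * (4/pi)^1 * sqrt(1428)
= 0.5 * 1.273240 * 37.788887
= 24.0572

24.0572


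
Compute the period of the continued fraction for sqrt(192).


Run the CF algorithm for sqrt(192).
a_0 = floor(sqrt(192)) = 13; set m_0=0, q_0=1.
Recurrence: m' = q*a - m,  q' = (d - m'^2)/q,  a' = floor((a_0 + m')/q').
  step 1: m=13, q=23, a=1
  step 2: m=10, q=4, a=5
  step 3: m=10, q=23, a=1
  step 4: m=13, q=1, a=26
a_4 = 2*a_0 = 26, so the period closes here.
sqrt(192) = [13; 1, 5, 1, 26]
Period length = 4

4


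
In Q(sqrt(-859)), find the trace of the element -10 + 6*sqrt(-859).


Tr(a + b*sqrt(d)) = (a + b*sqrt(d)) + (a - b*sqrt(d)) = 2a
= 2 * (-10)
= -20

-20


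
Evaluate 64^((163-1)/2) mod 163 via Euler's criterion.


p = 163 is prime and the exponent is (p-1)/2 = 81, so by Euler's criterion 64^81 = (64/163) = +1 or -1 mod 163.
Compute by square-and-multiply:
  81 = 64 + 16 + 1 (binary 1010001)
  Repeated squaring mod 163: 64^1 = 64, 64^2 = 21, 64^4 = 115, 64^8 = 22, 64^16 = 158, 64^32 = 25, 64^64 = 136
  64^81 = 64^64 * 64^16 * 64^1 = 136 * 158 * 64 mod 163
    136 * 158 = 21488 = 135 mod 163
    135 * 64 = 8640 = 1 mod 163
  64^81 = 1 mod 163
Result 1: 64 is a quadratic residue mod 163.
64^81 mod 163 = 1

1


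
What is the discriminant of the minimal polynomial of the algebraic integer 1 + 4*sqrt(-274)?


The element 1 + 4*sqrt(-274) has minimal polynomial:
x^2 - 2*x + 4385
Discriminant = (-2)^2 - 4*(4385)
= 4 - 17540
= -17536

-17536


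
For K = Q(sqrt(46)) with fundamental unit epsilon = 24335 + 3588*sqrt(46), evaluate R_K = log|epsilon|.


epsilon = 24335 + 3588*sqrt(46)
= 48670.0000
R = ln(48670.0000)
= 10.7928

10.7928


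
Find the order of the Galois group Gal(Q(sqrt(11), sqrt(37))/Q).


The 2 square roots of distinct primes are multiplicatively independent over Q,
so [K:Q] = 2^2 and Gal(K/Q) is isomorphic to (Z/2Z)^2.
|Gal| = 2^2 = 4

4


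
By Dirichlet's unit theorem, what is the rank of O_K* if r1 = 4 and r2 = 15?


By Dirichlet's unit theorem:
rank = r1 + r2 - 1
= 4 + 15 - 1
= 18

18


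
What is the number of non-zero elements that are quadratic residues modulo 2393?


For prime p, the number of non-zero quadratic residues is (p-1)/2.
= (2393-1)/2
= 1196

1196


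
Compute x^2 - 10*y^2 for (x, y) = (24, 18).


x^2 - d*y^2
= 24^2 - 10*18^2
= 576 - 3240
= -2664

-2664


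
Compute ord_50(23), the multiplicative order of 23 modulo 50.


We want ord_50(23), the smallest k >= 1 with 23^k = 1 mod 50.
n = 50 = 2 * 5^2, phi(50) = 20; the order divides phi(n).
Divisors of 20: 1, 2, 4, 5, 10, 20
Repeated squaring mod 50: 23^1 = 23, 23^2 = 29, 23^4 = 41, 23^8 = 31, 23^16 = 11
Test divisors in increasing order:
  k=1: 23^1 = 23 mod 50
  k=2: 23^2 = 29 mod 50
  k=4: 23^4 = 41 mod 50
  k=5: 23^5 = 41 * 23 = 43 mod 50
  k=10: 23^10 = 31 * 29 = 49 mod 50
  k=20: 23^20 = 11 * 41 = 1 mod 50  <- first divisor giving 1
Order = 20

20


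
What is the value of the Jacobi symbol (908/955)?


Compute (908/955) via quadratic reciprocity:
  pull out 2: (2/955) = -1  (since 955 mod 8 = 3)
  pull out 2: (2/955) = -1  (since 955 mod 8 = 3)
  reciprocity: (227/955) -> -(955/227)
  reduce: (47/227)
  reciprocity: (47/227) -> -(227/47)
  reduce: (39/47)
  reciprocity: (39/47) -> -(47/39)
  reduce: (8/39)
  pull out 2: (2/39) = +1  (since 39 mod 8 = 7)
  pull out 2: (2/39) = +1  (since 39 mod 8 = 7)
  pull out 2: (2/39) = +1  (since 39 mod 8 = 7)
  (1/39) = 1
Product of signs = -1

-1


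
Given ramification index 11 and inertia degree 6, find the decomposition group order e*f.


|D_P| = e * f
= 11 * 6
= 66

66


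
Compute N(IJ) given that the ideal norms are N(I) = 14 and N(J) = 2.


N(IJ) = N(I) * N(J)
= 14 * 2
= 28

28


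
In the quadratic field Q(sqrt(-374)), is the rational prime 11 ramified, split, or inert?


K = Q(sqrt(-374)). Since d mod 4 = 2, disc(K) = -1496.
Check p | disc: -1496 mod 11 = 0.
p divides disc, so p ramifies: (p) = P^2 with e=2, f=1, g=1.
Therefore p is ramified.

ramified


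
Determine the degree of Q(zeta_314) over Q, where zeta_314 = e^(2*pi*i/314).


The degree equals Euler's totient phi(314).
314 = 2 * 157
phi(314) = 156

156


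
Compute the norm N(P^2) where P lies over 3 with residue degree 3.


N(P^a) = p^(a*f)
= 3^(2*3)
= 3^6
= 729

729


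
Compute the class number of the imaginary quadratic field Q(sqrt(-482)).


K = Q(sqrt(-482)). d mod 4 = 2, so D = disc(K) = 4d = -1928
h(K) equals the number of primitive reduced positive-definite forms (a, b, c) = a*x^2 + b*x*y + c*y^2 with b^2 - 4ac = D,
where reduced means |b| <= a <= c, with b >= 0 whenever |b| = a or a = c, and primitive means gcd(a, b, c) = 1.
Reduced forces 3a^2 <= |D| = 1928, so 1 <= a <= 25; b must have the parity of D, and c = (b^2 - D)/(4a) must be an integer >= a.
Enumerate a = 1..25, b in [-a, a]:
  a=1: (1, 0, 482)  [1]
  a=2: (2, 0, 241)  [1]
  a=3: (3, -2, 161), (3, 2, 161)  [2]
  a=4..5: none
  a=6: (6, -4, 81), (6, 4, 81)  [2]
  a=7: (7, -2, 69), (7, 2, 69)  [2]
  a=8: none
  a=9: (9, -4, 54), (9, 4, 54)  [2]
  a=10..12: none
  a=13: (13, -10, 39), (13, 10, 39)  [2]
  a=14: (14, -12, 37), (14, 12, 37)  [2]
  a=15..17: none
  a=18: (18, -4, 27), (18, 4, 27)  [2]
  a=19..20: none
  a=21: (21, -16, 26), (21, -2, 23), (21, 2, 23), (21, 16, 26)  [4]
  a=22..25: none
Total reduced forms: 1 + 1 + 2 + 2 + 2 + 2 + 2 + 2 + 2 + 4 = 20
h = 20

20


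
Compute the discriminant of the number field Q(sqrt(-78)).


For K = Q(sqrt(d)) with d squarefree: disc(K) = d if d = 1 mod 4, and disc(K) = 4d if d = 2 or 3 mod 4.
Here d = -78, and d mod 4 = 2.
d = 2 mod 4, not 1 (O_K = Z[sqrt(d)]), so disc(K) = 4d = 4 * (-78) = -312

-312


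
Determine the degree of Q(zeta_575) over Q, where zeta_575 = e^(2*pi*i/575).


The degree equals Euler's totient phi(575).
575 = 5^2 * 23
phi(575) = 440

440


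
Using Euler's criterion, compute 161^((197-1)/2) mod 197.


p = 197 is prime and the exponent is (p-1)/2 = 98, so by Euler's criterion 161^98 = (161/197) = +1 or -1 mod 197.
Compute by square-and-multiply:
  98 = 64 + 32 + 2 (binary 1100010)
  Repeated squaring mod 197: 161^1 = 161, 161^2 = 114, 161^4 = 191, 161^8 = 36, 161^16 = 114, 161^32 = 191, 161^64 = 36
  161^98 = 161^64 * 161^32 * 161^2 = 36 * 191 * 114 mod 197
    36 * 191 = 6876 = 178 mod 197
    178 * 114 = 20292 = 1 mod 197
  161^98 = 1 mod 197
Result 1: 161 is a quadratic residue mod 197.
161^98 mod 197 = 1

1


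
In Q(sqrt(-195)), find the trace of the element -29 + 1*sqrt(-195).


Tr(a + b*sqrt(d)) = (a + b*sqrt(d)) + (a - b*sqrt(d)) = 2a
= 2 * (-29)
= -58

-58


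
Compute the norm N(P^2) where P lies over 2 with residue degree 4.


N(P^a) = p^(a*f)
= 2^(2*4)
= 2^8
= 256

256


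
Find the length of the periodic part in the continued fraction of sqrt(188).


Run the CF algorithm for sqrt(188).
a_0 = floor(sqrt(188)) = 13; set m_0=0, q_0=1.
Recurrence: m' = q*a - m,  q' = (d - m'^2)/q,  a' = floor((a_0 + m')/q').
  step 1: m=13, q=19, a=1
  step 2: m=6, q=8, a=2
  step 3: m=10, q=11, a=2
  step 4: m=12, q=4, a=6
  step 5: m=12, q=11, a=2
  step 6: m=10, q=8, a=2
  step 7: m=6, q=19, a=1
  step 8: m=13, q=1, a=26
a_8 = 2*a_0 = 26, so the period closes here.
sqrt(188) = [13; 1, 2, 2, 6, 2, 2, 1, 26]
Period length = 8

8


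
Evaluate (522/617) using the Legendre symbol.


p = 617 is prime, so compute (522/617) with the reciprocity algorithm (Jacobi-symbol steps: pull out 2s via (2/n), flip via reciprocity, reduce):
  pull out 2: (2/617) = +1  (since 617 mod 8 = 1)
  reciprocity: (261/617) -> +(617/261)
  reduce: (95/261)
  reciprocity: (95/261) -> +(261/95)
  reduce: (71/95)
  reciprocity: (71/95) -> -(95/71)
  reduce: (24/71)
  pull out 2: (2/71) = +1  (since 71 mod 8 = 7)
  pull out 2: (2/71) = +1  (since 71 mod 8 = 7)
  pull out 2: (2/71) = +1  (since 71 mod 8 = 7)
  reciprocity: (3/71) -> -(71/3)
  reduce: (2/3)
  pull out 2: (2/3) = -1  (since 3 mod 8 = 3)
  (1/3) = 1
Product of signs = -1
(522/617) = -1

-1


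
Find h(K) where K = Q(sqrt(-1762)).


K = Q(sqrt(-1762)). d mod 4 = 2, so D = disc(K) = 4d = -7048
h(K) equals the number of primitive reduced positive-definite forms (a, b, c) = a*x^2 + b*x*y + c*y^2 with b^2 - 4ac = D,
where reduced means |b| <= a <= c, with b >= 0 whenever |b| = a or a = c, and primitive means gcd(a, b, c) = 1.
Reduced forces 3a^2 <= |D| = 7048, so 1 <= a <= 48; b must have the parity of D, and c = (b^2 - D)/(4a) must be an integer >= a.
Enumerate a = 1..48, b in [-a, a]:
  a=1: (1, 0, 1762)  [1]
  a=2: (2, 0, 881)  [1]
  a=3..6: none
  a=7: (7, -6, 253), (7, 6, 253)  [2]
  a=8..10: none
  a=11: (11, -6, 161), (11, 6, 161)  [2]
  a=12..13: none
  a=14: (14, -8, 127), (14, 8, 127)  [2]
  a=15..18: none
  a=19: (19, -18, 97), (19, 18, 97)  [2]
  a=20..21: none
  a=22: (22, -16, 83), (22, 16, 83)  [2]
  a=23: (23, -6, 77), (23, 6, 77)  [2]
  a=24..28: none
  a=29: (29, -12, 62), (29, 12, 62)  [2]
  a=30: none
  a=31: (31, -12, 58), (31, 12, 58)  [2]
  a=32..37: none
  a=38: (38, -20, 49), (38, 20, 49)  [2]
  a=39..40: none
  a=41: (41, -2, 43), (41, 2, 43)  [2]
  a=42..45: none
  a=46: (46, -40, 47), (46, 40, 47)  [2]
  a=47..48: none
Total reduced forms: 1 + 1 + 2 + 2 + 2 + 2 + 2 + 2 + 2 + 2 + 2 + 2 + 2 = 24
h = 24

24


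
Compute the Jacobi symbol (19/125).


Compute (19/125) via quadratic reciprocity:
  reciprocity: (19/125) -> +(125/19)
  reduce: (11/19)
  reciprocity: (11/19) -> -(19/11)
  reduce: (8/11)
  pull out 2: (2/11) = -1  (since 11 mod 8 = 3)
  pull out 2: (2/11) = -1  (since 11 mod 8 = 3)
  pull out 2: (2/11) = -1  (since 11 mod 8 = 3)
  (1/11) = 1
Product of signs = 1

1


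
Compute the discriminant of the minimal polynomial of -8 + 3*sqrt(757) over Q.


The element -8 + 3*sqrt(757) has minimal polynomial:
x^2 + 16*x - 6749
Discriminant = (16)^2 - 4*(-6749)
= 256 + 26996
= 27252

27252


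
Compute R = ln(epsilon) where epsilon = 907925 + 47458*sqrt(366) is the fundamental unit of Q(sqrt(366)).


epsilon = 907925 + 47458*sqrt(366)
= 1.8158e+06
R = ln(1.8158e+06)
= 14.4121

14.4121


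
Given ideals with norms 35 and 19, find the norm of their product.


N(IJ) = N(I) * N(J)
= 35 * 19
= 665

665


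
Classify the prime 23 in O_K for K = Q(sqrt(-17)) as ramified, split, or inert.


K = Q(sqrt(-17)). Since d mod 4 = 3, disc(K) = -68.
Check p | disc: -68 mod 23 = 1.
p does not divide disc. Compute Legendre symbol (d/p):
6^((23-1)/2) mod 23 = 1
(d/p) = 1, so p splits: (p) = P*P' with e=1, f=1, g=2.
Therefore p is split.

split


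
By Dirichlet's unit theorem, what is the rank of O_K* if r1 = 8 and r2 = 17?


By Dirichlet's unit theorem:
rank = r1 + r2 - 1
= 8 + 17 - 1
= 24

24


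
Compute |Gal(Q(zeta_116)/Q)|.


|Gal(Q(zeta_116)/Q)| = phi(116)
= 56

56


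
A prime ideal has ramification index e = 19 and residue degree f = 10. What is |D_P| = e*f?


|D_P| = e * f
= 19 * 10
= 190

190


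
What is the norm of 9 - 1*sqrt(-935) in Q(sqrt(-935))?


N(a + b*sqrt(d)) = a^2 - d*b^2
= (9)^2 - (-935)*(-1)^2
= 81 + 935
= 1016

1016


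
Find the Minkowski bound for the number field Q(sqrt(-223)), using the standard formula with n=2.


d = -223, d mod 4 = 1, so disc(K) = d = -223; |disc(K)| = 223
Imaginary quadratic field, so n = 2, s = r2 = 1, r1 = 0
M = (n!/n^n) * (4/pi)^s * sqrt(|disc(K)|) = (2!/2^2) * (4/pi)^1 * sqrt(223)
= 0.5 * 1.273240 * 14.933185
= 9.5068

9.5068


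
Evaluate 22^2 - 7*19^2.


x^2 - d*y^2
= 22^2 - 7*19^2
= 484 - 2527
= -2043

-2043


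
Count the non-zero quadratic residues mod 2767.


For prime p, the number of non-zero quadratic residues is (p-1)/2.
= (2767-1)/2
= 1383

1383


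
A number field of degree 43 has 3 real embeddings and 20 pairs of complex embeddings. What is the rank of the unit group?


By Dirichlet's unit theorem:
rank = r1 + r2 - 1
= 3 + 20 - 1
= 22

22


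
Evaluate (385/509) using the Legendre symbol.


p = 509 is prime, so compute (385/509) with the reciprocity algorithm (Jacobi-symbol steps: pull out 2s via (2/n), flip via reciprocity, reduce):
  reciprocity: (385/509) -> +(509/385)
  reduce: (124/385)
  pull out 2: (2/385) = +1  (since 385 mod 8 = 1)
  pull out 2: (2/385) = +1  (since 385 mod 8 = 1)
  reciprocity: (31/385) -> +(385/31)
  reduce: (13/31)
  reciprocity: (13/31) -> +(31/13)
  reduce: (5/13)
  reciprocity: (5/13) -> +(13/5)
  reduce: (3/5)
  reciprocity: (3/5) -> +(5/3)
  reduce: (2/3)
  pull out 2: (2/3) = -1  (since 3 mod 8 = 3)
  (1/3) = 1
Product of signs = -1
(385/509) = -1

-1


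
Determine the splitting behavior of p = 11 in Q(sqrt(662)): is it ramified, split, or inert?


K = Q(sqrt(662)). Since d mod 4 = 2, disc(K) = 2648.
Check p | disc: 2648 mod 11 = 8.
p does not divide disc. Compute Legendre symbol (d/p):
2^((11-1)/2) mod 11 = -1
(d/p) = -1, so p is inert: (p) stays prime with e=1, f=2, g=1.
Therefore p is inert.

inert


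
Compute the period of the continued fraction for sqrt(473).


Run the CF algorithm for sqrt(473).
a_0 = floor(sqrt(473)) = 21; set m_0=0, q_0=1.
Recurrence: m' = q*a - m,  q' = (d - m'^2)/q,  a' = floor((a_0 + m')/q').
  step 1: m=21, q=32, a=1
  step 2: m=11, q=11, a=2
  step 3: m=11, q=32, a=1
  step 4: m=21, q=1, a=42
a_4 = 2*a_0 = 42, so the period closes here.
sqrt(473) = [21; 1, 2, 1, 42]
Period length = 4

4


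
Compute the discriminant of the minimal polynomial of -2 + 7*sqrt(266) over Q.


The element -2 + 7*sqrt(266) has minimal polynomial:
x^2 + 4*x - 13030
Discriminant = (4)^2 - 4*(-13030)
= 16 + 52120
= 52136

52136


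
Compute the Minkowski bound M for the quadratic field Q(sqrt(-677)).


d = -677, d mod 4 = 3, so disc(K) = 4d = -2708; |disc(K)| = 2708
Imaginary quadratic field, so n = 2, s = r2 = 1, r1 = 0
M = (n!/n^n) * (4/pi)^s * sqrt(|disc(K)|) = (2!/2^2) * (4/pi)^1 * sqrt(2708)
= 0.5 * 1.273240 * 52.038447
= 33.1287

33.1287


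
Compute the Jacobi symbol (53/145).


Compute (53/145) via quadratic reciprocity:
  reciprocity: (53/145) -> +(145/53)
  reduce: (39/53)
  reciprocity: (39/53) -> +(53/39)
  reduce: (14/39)
  pull out 2: (2/39) = +1  (since 39 mod 8 = 7)
  reciprocity: (7/39) -> -(39/7)
  reduce: (4/7)
  pull out 2: (2/7) = +1  (since 7 mod 8 = 7)
  pull out 2: (2/7) = +1  (since 7 mod 8 = 7)
  (1/7) = 1
Product of signs = -1

-1


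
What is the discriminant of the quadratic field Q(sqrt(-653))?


For K = Q(sqrt(d)) with d squarefree: disc(K) = d if d = 1 mod 4, and disc(K) = 4d if d = 2 or 3 mod 4.
Here d = -653, and d mod 4 = 3.
d = 3 mod 4, not 1 (O_K = Z[sqrt(d)]), so disc(K) = 4d = 4 * (-653) = -2612

-2612


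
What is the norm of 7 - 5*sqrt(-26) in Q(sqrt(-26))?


N(a + b*sqrt(d)) = a^2 - d*b^2
= (7)^2 - (-26)*(-5)^2
= 49 + 650
= 699

699


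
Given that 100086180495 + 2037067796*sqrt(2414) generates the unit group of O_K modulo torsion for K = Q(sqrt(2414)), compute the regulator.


epsilon = 100086180495 + 2037067796*sqrt(2414)
= 2.0017e+11
R = ln(2.0017e+11)
= 26.0224

26.0224


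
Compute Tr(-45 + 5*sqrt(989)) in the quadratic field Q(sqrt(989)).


Tr(a + b*sqrt(d)) = (a + b*sqrt(d)) + (a - b*sqrt(d)) = 2a
= 2 * (-45)
= -90

-90


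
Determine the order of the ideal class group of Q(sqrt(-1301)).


K = Q(sqrt(-1301)). d mod 4 = 3, so D = disc(K) = 4d = -5204
h(K) equals the number of primitive reduced positive-definite forms (a, b, c) = a*x^2 + b*x*y + c*y^2 with b^2 - 4ac = D,
where reduced means |b| <= a <= c, with b >= 0 whenever |b| = a or a = c, and primitive means gcd(a, b, c) = 1.
Reduced forces 3a^2 <= |D| = 5204, so 1 <= a <= 41; b must have the parity of D, and c = (b^2 - D)/(4a) must be an integer >= a.
Enumerate a = 1..41, b in [-a, a]:
  a=1: (1, 0, 1301)  [1]
  a=2: (2, 2, 651)  [1]
  a=3: (3, -2, 434), (3, 2, 434)  [2]
  a=4: none
  a=5: (5, -4, 261), (5, 4, 261)  [2]
  a=6: (6, -2, 217), (6, 2, 217)  [2]
  a=7: (7, -2, 186), (7, 2, 186)  [2]
  a=8: none
  a=9: (9, -4, 145), (9, 4, 145)  [2]
  a=10: (10, -6, 131), (10, 6, 131)  [2]
  a=11..12: none
  a=13: (13, -10, 102), (13, 10, 102)  [2]
  a=14: (14, -2, 93), (14, 2, 93)  [2]
  a=15: (15, -14, 90), (15, -4, 87), (15, 4, 87), (15, 14, 90)  [4]
  a=16: none
  a=17: (17, -10, 78), (17, 10, 78)  [2]
  a=18: (18, -14, 75), (18, 14, 75)  [2]
  a=19..20: none
  a=21: (21, -16, 65), (21, -2, 62), (21, 2, 62), (21, 16, 65)  [4]
  a=22..24: none
  a=25: (25, -14, 54), (25, 14, 54)  [2]
  a=26: (26, -10, 51), (26, 10, 51)  [2]
  a=27: (27, -14, 50), (27, 14, 50)  [2]
  a=28: none
  a=29: (29, -4, 45), (29, 4, 45)  [2]
  a=30: (30, -26, 49), (30, -14, 45), (30, 14, 45), (30, 26, 49)  [4]
  a=31: (31, -2, 42), (31, 2, 42)  [2]
  a=32..33: none
  a=34: (34, -10, 39), (34, 10, 39)  [2]
  a=35: (35, -26, 42), (35, -16, 39), (35, 16, 39), (35, 26, 42)  [4]
  a=36..41: none
Total reduced forms: 1 + 1 + 2 + 2 + 2 + 2 + 2 + 2 + 2 + 2 + 4 + 2 + 2 + 4 + 2 + 2 + 2 + 2 + 4 + 2 + 2 + 4 = 50
h = 50

50


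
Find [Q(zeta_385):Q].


The degree equals Euler's totient phi(385).
385 = 5 * 7 * 11
phi(385) = 240

240


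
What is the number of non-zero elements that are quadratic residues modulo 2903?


For prime p, the number of non-zero quadratic residues is (p-1)/2.
= (2903-1)/2
= 1451

1451


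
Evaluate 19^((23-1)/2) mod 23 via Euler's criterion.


p = 23 is prime and the exponent is (p-1)/2 = 11, so by Euler's criterion 19^11 = (19/23) = +1 or -1 mod 23.
Compute by square-and-multiply:
  11 = 8 + 2 + 1 (binary 1011)
  Repeated squaring mod 23: 19^1 = 19, 19^2 = 16, 19^4 = 3, 19^8 = 9
  19^11 = 19^8 * 19^2 * 19^1 = 9 * 16 * 19 mod 23
    9 * 16 = 144 = 6 mod 23
    6 * 19 = 114 = 22 mod 23
  19^11 = 22 mod 23
Result 22 = p - 1 = -1 mod 23: 19 is a quadratic non-residue mod 23. As a residue in [0, p-1] the value is 22.
19^11 mod 23 = 22

22


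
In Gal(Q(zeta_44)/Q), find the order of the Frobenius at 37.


The Frobenius at p in Gal(Q(zeta_n)/Q) = (Z/nZ)* is the class of p, so its order is ord_44(37), the smallest k >= 1 with 37^k = 1 mod 44.
n = 44 = 2^2 * 11, phi(44) = 20; the order divides phi(n).
Divisors of 20: 1, 2, 4, 5, 10, 20
Repeated squaring mod 44: 37^1 = 37, 37^2 = 5, 37^4 = 25, 37^8 = 9, 37^16 = 37
Test divisors in increasing order:
  k=1: 37^1 = 37 mod 44
  k=2: 37^2 = 5 mod 44
  k=4: 37^4 = 25 mod 44
  k=5: 37^5 = 25 * 37 = 1 mod 44  <- first divisor giving 1
Order = 5

5


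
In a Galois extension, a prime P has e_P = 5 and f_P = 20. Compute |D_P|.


|D_P| = e * f
= 5 * 20
= 100

100


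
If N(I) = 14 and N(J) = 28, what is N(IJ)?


N(IJ) = N(I) * N(J)
= 14 * 28
= 392

392


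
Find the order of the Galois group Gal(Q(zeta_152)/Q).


|Gal(Q(zeta_152)/Q)| = phi(152)
= 72

72


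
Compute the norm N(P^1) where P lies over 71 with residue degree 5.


N(P^a) = p^(a*f)
= 71^(1*5)
= 71^5
= 1804229351

1804229351


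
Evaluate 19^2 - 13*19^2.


x^2 - d*y^2
= 19^2 - 13*19^2
= 361 - 4693
= -4332

-4332


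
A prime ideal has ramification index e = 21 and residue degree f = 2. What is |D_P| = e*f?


|D_P| = e * f
= 21 * 2
= 42

42
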